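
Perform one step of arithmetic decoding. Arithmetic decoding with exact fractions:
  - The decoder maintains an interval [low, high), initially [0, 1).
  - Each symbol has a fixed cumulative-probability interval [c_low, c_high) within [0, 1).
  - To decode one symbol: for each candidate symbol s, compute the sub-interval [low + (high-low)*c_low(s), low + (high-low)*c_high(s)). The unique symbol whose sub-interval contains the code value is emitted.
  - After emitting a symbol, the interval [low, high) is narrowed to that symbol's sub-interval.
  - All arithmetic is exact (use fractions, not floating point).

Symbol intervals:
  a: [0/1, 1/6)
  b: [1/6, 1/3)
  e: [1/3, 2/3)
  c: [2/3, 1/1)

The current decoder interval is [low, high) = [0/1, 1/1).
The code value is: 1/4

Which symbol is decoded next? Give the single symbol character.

Answer: b

Derivation:
Interval width = high − low = 1/1 − 0/1 = 1/1
Scaled code = (code − low) / width = (1/4 − 0/1) / 1/1 = 1/4
  a: [0/1, 1/6) 
  b: [1/6, 1/3) ← scaled code falls here ✓
  e: [1/3, 2/3) 
  c: [2/3, 1/1) 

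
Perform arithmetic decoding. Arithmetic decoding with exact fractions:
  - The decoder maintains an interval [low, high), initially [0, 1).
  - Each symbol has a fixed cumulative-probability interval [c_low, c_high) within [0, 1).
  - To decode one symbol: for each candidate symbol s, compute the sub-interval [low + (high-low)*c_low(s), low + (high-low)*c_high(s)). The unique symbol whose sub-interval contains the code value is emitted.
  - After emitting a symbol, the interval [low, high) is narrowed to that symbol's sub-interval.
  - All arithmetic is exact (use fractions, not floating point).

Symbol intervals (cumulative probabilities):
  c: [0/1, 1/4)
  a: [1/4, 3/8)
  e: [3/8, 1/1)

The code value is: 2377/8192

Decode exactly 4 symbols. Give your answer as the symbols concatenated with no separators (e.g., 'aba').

Step 1: interval [0/1, 1/1), width = 1/1 - 0/1 = 1/1
  'c': [0/1 + 1/1*0/1, 0/1 + 1/1*1/4) = [0/1, 1/4)
  'a': [0/1 + 1/1*1/4, 0/1 + 1/1*3/8) = [1/4, 3/8) <- contains code 2377/8192
  'e': [0/1 + 1/1*3/8, 0/1 + 1/1*1/1) = [3/8, 1/1)
  emit 'a', narrow to [1/4, 3/8)
Step 2: interval [1/4, 3/8), width = 3/8 - 1/4 = 1/8
  'c': [1/4 + 1/8*0/1, 1/4 + 1/8*1/4) = [1/4, 9/32)
  'a': [1/4 + 1/8*1/4, 1/4 + 1/8*3/8) = [9/32, 19/64) <- contains code 2377/8192
  'e': [1/4 + 1/8*3/8, 1/4 + 1/8*1/1) = [19/64, 3/8)
  emit 'a', narrow to [9/32, 19/64)
Step 3: interval [9/32, 19/64), width = 19/64 - 9/32 = 1/64
  'c': [9/32 + 1/64*0/1, 9/32 + 1/64*1/4) = [9/32, 73/256)
  'a': [9/32 + 1/64*1/4, 9/32 + 1/64*3/8) = [73/256, 147/512)
  'e': [9/32 + 1/64*3/8, 9/32 + 1/64*1/1) = [147/512, 19/64) <- contains code 2377/8192
  emit 'e', narrow to [147/512, 19/64)
Step 4: interval [147/512, 19/64), width = 19/64 - 147/512 = 5/512
  'c': [147/512 + 5/512*0/1, 147/512 + 5/512*1/4) = [147/512, 593/2048)
  'a': [147/512 + 5/512*1/4, 147/512 + 5/512*3/8) = [593/2048, 1191/4096) <- contains code 2377/8192
  'e': [147/512 + 5/512*3/8, 147/512 + 5/512*1/1) = [1191/4096, 19/64)
  emit 'a', narrow to [593/2048, 1191/4096)

Answer: aaea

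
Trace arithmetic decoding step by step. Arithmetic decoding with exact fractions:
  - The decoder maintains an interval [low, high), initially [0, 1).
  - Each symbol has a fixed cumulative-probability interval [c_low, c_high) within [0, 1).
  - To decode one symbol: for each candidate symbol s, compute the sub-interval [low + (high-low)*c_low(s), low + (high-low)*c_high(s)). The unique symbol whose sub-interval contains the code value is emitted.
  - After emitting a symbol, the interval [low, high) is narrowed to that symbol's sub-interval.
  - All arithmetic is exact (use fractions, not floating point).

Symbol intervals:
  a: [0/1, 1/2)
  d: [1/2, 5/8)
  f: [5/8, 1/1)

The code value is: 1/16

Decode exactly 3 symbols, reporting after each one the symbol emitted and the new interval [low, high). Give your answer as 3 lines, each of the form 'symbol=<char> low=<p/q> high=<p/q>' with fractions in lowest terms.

Answer: symbol=a low=0/1 high=1/2
symbol=a low=0/1 high=1/4
symbol=a low=0/1 high=1/8

Derivation:
Step 1: interval [0/1, 1/1), width = 1/1 - 0/1 = 1/1
  'a': [0/1 + 1/1*0/1, 0/1 + 1/1*1/2) = [0/1, 1/2) <- contains code 1/16
  'd': [0/1 + 1/1*1/2, 0/1 + 1/1*5/8) = [1/2, 5/8)
  'f': [0/1 + 1/1*5/8, 0/1 + 1/1*1/1) = [5/8, 1/1)
  emit 'a', narrow to [0/1, 1/2)
Step 2: interval [0/1, 1/2), width = 1/2 - 0/1 = 1/2
  'a': [0/1 + 1/2*0/1, 0/1 + 1/2*1/2) = [0/1, 1/4) <- contains code 1/16
  'd': [0/1 + 1/2*1/2, 0/1 + 1/2*5/8) = [1/4, 5/16)
  'f': [0/1 + 1/2*5/8, 0/1 + 1/2*1/1) = [5/16, 1/2)
  emit 'a', narrow to [0/1, 1/4)
Step 3: interval [0/1, 1/4), width = 1/4 - 0/1 = 1/4
  'a': [0/1 + 1/4*0/1, 0/1 + 1/4*1/2) = [0/1, 1/8) <- contains code 1/16
  'd': [0/1 + 1/4*1/2, 0/1 + 1/4*5/8) = [1/8, 5/32)
  'f': [0/1 + 1/4*5/8, 0/1 + 1/4*1/1) = [5/32, 1/4)
  emit 'a', narrow to [0/1, 1/8)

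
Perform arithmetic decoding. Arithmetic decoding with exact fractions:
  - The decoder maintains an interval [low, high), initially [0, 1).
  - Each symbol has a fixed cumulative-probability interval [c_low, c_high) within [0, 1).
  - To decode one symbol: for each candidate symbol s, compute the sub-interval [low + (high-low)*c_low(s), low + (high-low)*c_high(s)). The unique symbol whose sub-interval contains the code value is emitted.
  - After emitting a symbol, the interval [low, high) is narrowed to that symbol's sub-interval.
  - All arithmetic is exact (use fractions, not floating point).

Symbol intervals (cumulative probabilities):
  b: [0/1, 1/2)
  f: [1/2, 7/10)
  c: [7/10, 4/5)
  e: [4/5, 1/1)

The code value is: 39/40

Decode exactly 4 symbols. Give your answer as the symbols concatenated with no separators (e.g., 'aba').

Step 1: interval [0/1, 1/1), width = 1/1 - 0/1 = 1/1
  'b': [0/1 + 1/1*0/1, 0/1 + 1/1*1/2) = [0/1, 1/2)
  'f': [0/1 + 1/1*1/2, 0/1 + 1/1*7/10) = [1/2, 7/10)
  'c': [0/1 + 1/1*7/10, 0/1 + 1/1*4/5) = [7/10, 4/5)
  'e': [0/1 + 1/1*4/5, 0/1 + 1/1*1/1) = [4/5, 1/1) <- contains code 39/40
  emit 'e', narrow to [4/5, 1/1)
Step 2: interval [4/5, 1/1), width = 1/1 - 4/5 = 1/5
  'b': [4/5 + 1/5*0/1, 4/5 + 1/5*1/2) = [4/5, 9/10)
  'f': [4/5 + 1/5*1/2, 4/5 + 1/5*7/10) = [9/10, 47/50)
  'c': [4/5 + 1/5*7/10, 4/5 + 1/5*4/5) = [47/50, 24/25)
  'e': [4/5 + 1/5*4/5, 4/5 + 1/5*1/1) = [24/25, 1/1) <- contains code 39/40
  emit 'e', narrow to [24/25, 1/1)
Step 3: interval [24/25, 1/1), width = 1/1 - 24/25 = 1/25
  'b': [24/25 + 1/25*0/1, 24/25 + 1/25*1/2) = [24/25, 49/50) <- contains code 39/40
  'f': [24/25 + 1/25*1/2, 24/25 + 1/25*7/10) = [49/50, 247/250)
  'c': [24/25 + 1/25*7/10, 24/25 + 1/25*4/5) = [247/250, 124/125)
  'e': [24/25 + 1/25*4/5, 24/25 + 1/25*1/1) = [124/125, 1/1)
  emit 'b', narrow to [24/25, 49/50)
Step 4: interval [24/25, 49/50), width = 49/50 - 24/25 = 1/50
  'b': [24/25 + 1/50*0/1, 24/25 + 1/50*1/2) = [24/25, 97/100)
  'f': [24/25 + 1/50*1/2, 24/25 + 1/50*7/10) = [97/100, 487/500)
  'c': [24/25 + 1/50*7/10, 24/25 + 1/50*4/5) = [487/500, 122/125) <- contains code 39/40
  'e': [24/25 + 1/50*4/5, 24/25 + 1/50*1/1) = [122/125, 49/50)
  emit 'c', narrow to [487/500, 122/125)

Answer: eebc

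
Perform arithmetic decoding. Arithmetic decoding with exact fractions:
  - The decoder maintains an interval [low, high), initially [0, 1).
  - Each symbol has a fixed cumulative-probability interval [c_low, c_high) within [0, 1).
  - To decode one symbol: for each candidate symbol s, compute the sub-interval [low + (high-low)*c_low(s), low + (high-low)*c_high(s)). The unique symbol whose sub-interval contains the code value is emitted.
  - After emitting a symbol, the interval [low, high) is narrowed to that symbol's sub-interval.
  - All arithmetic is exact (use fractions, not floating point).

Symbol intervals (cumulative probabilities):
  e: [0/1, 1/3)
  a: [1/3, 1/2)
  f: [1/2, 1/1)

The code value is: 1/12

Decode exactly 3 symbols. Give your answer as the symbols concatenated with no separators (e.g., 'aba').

Answer: eef

Derivation:
Step 1: interval [0/1, 1/1), width = 1/1 - 0/1 = 1/1
  'e': [0/1 + 1/1*0/1, 0/1 + 1/1*1/3) = [0/1, 1/3) <- contains code 1/12
  'a': [0/1 + 1/1*1/3, 0/1 + 1/1*1/2) = [1/3, 1/2)
  'f': [0/1 + 1/1*1/2, 0/1 + 1/1*1/1) = [1/2, 1/1)
  emit 'e', narrow to [0/1, 1/3)
Step 2: interval [0/1, 1/3), width = 1/3 - 0/1 = 1/3
  'e': [0/1 + 1/3*0/1, 0/1 + 1/3*1/3) = [0/1, 1/9) <- contains code 1/12
  'a': [0/1 + 1/3*1/3, 0/1 + 1/3*1/2) = [1/9, 1/6)
  'f': [0/1 + 1/3*1/2, 0/1 + 1/3*1/1) = [1/6, 1/3)
  emit 'e', narrow to [0/1, 1/9)
Step 3: interval [0/1, 1/9), width = 1/9 - 0/1 = 1/9
  'e': [0/1 + 1/9*0/1, 0/1 + 1/9*1/3) = [0/1, 1/27)
  'a': [0/1 + 1/9*1/3, 0/1 + 1/9*1/2) = [1/27, 1/18)
  'f': [0/1 + 1/9*1/2, 0/1 + 1/9*1/1) = [1/18, 1/9) <- contains code 1/12
  emit 'f', narrow to [1/18, 1/9)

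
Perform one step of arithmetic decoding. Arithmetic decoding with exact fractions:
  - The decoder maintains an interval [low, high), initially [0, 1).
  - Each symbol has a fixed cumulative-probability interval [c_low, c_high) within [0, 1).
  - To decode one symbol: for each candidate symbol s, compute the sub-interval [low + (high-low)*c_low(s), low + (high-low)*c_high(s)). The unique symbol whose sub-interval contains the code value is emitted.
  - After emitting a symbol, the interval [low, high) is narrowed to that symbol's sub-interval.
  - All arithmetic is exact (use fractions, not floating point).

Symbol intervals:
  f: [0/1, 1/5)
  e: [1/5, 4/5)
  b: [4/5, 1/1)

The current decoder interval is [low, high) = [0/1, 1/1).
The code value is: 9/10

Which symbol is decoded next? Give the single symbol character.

Interval width = high − low = 1/1 − 0/1 = 1/1
Scaled code = (code − low) / width = (9/10 − 0/1) / 1/1 = 9/10
  f: [0/1, 1/5) 
  e: [1/5, 4/5) 
  b: [4/5, 1/1) ← scaled code falls here ✓

Answer: b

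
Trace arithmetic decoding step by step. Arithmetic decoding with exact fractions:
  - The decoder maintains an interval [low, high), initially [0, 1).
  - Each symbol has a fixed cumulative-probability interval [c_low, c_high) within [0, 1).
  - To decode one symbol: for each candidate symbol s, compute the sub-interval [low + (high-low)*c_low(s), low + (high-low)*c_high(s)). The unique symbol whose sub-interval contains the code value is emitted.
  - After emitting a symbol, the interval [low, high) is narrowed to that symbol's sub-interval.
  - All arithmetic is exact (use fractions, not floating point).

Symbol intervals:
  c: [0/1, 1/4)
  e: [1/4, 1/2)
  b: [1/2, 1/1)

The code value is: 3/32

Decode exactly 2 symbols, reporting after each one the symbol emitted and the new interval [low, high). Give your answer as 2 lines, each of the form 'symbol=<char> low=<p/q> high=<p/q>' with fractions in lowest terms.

Answer: symbol=c low=0/1 high=1/4
symbol=e low=1/16 high=1/8

Derivation:
Step 1: interval [0/1, 1/1), width = 1/1 - 0/1 = 1/1
  'c': [0/1 + 1/1*0/1, 0/1 + 1/1*1/4) = [0/1, 1/4) <- contains code 3/32
  'e': [0/1 + 1/1*1/4, 0/1 + 1/1*1/2) = [1/4, 1/2)
  'b': [0/1 + 1/1*1/2, 0/1 + 1/1*1/1) = [1/2, 1/1)
  emit 'c', narrow to [0/1, 1/4)
Step 2: interval [0/1, 1/4), width = 1/4 - 0/1 = 1/4
  'c': [0/1 + 1/4*0/1, 0/1 + 1/4*1/4) = [0/1, 1/16)
  'e': [0/1 + 1/4*1/4, 0/1 + 1/4*1/2) = [1/16, 1/8) <- contains code 3/32
  'b': [0/1 + 1/4*1/2, 0/1 + 1/4*1/1) = [1/8, 1/4)
  emit 'e', narrow to [1/16, 1/8)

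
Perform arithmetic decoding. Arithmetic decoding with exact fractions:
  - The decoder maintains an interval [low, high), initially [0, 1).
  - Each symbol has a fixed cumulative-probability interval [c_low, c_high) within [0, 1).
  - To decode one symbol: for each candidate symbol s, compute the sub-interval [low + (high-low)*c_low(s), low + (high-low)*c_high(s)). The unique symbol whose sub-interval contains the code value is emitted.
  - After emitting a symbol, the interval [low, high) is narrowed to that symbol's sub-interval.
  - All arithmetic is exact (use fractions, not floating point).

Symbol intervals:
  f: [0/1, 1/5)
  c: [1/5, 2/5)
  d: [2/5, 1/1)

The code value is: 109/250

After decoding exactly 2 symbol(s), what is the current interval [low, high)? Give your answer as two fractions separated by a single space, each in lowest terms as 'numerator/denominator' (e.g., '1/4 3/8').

Answer: 2/5 13/25

Derivation:
Step 1: interval [0/1, 1/1), width = 1/1 - 0/1 = 1/1
  'f': [0/1 + 1/1*0/1, 0/1 + 1/1*1/5) = [0/1, 1/5)
  'c': [0/1 + 1/1*1/5, 0/1 + 1/1*2/5) = [1/5, 2/5)
  'd': [0/1 + 1/1*2/5, 0/1 + 1/1*1/1) = [2/5, 1/1) <- contains code 109/250
  emit 'd', narrow to [2/5, 1/1)
Step 2: interval [2/5, 1/1), width = 1/1 - 2/5 = 3/5
  'f': [2/5 + 3/5*0/1, 2/5 + 3/5*1/5) = [2/5, 13/25) <- contains code 109/250
  'c': [2/5 + 3/5*1/5, 2/5 + 3/5*2/5) = [13/25, 16/25)
  'd': [2/5 + 3/5*2/5, 2/5 + 3/5*1/1) = [16/25, 1/1)
  emit 'f', narrow to [2/5, 13/25)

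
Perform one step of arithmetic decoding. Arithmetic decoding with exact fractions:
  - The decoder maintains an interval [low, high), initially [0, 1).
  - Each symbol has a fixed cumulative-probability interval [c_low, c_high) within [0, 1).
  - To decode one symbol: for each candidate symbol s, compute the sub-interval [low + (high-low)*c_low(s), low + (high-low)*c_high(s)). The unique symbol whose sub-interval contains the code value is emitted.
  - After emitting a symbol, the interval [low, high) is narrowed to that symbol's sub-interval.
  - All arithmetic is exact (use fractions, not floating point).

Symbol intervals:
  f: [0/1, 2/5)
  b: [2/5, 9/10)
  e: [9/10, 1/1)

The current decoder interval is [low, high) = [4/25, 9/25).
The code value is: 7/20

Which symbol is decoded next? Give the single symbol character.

Interval width = high − low = 9/25 − 4/25 = 1/5
Scaled code = (code − low) / width = (7/20 − 4/25) / 1/5 = 19/20
  f: [0/1, 2/5) 
  b: [2/5, 9/10) 
  e: [9/10, 1/1) ← scaled code falls here ✓

Answer: e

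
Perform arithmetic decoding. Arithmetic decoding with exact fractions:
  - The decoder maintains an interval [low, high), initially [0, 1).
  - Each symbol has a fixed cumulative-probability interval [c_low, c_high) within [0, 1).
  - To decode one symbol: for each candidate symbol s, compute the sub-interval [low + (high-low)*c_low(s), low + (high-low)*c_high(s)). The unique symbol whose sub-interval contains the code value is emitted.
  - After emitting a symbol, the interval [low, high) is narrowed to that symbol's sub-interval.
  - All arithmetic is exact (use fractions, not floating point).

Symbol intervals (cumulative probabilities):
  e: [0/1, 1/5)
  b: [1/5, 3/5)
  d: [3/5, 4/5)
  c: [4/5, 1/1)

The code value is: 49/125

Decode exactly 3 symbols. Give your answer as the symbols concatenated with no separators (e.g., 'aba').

Step 1: interval [0/1, 1/1), width = 1/1 - 0/1 = 1/1
  'e': [0/1 + 1/1*0/1, 0/1 + 1/1*1/5) = [0/1, 1/5)
  'b': [0/1 + 1/1*1/5, 0/1 + 1/1*3/5) = [1/5, 3/5) <- contains code 49/125
  'd': [0/1 + 1/1*3/5, 0/1 + 1/1*4/5) = [3/5, 4/5)
  'c': [0/1 + 1/1*4/5, 0/1 + 1/1*1/1) = [4/5, 1/1)
  emit 'b', narrow to [1/5, 3/5)
Step 2: interval [1/5, 3/5), width = 3/5 - 1/5 = 2/5
  'e': [1/5 + 2/5*0/1, 1/5 + 2/5*1/5) = [1/5, 7/25)
  'b': [1/5 + 2/5*1/5, 1/5 + 2/5*3/5) = [7/25, 11/25) <- contains code 49/125
  'd': [1/5 + 2/5*3/5, 1/5 + 2/5*4/5) = [11/25, 13/25)
  'c': [1/5 + 2/5*4/5, 1/5 + 2/5*1/1) = [13/25, 3/5)
  emit 'b', narrow to [7/25, 11/25)
Step 3: interval [7/25, 11/25), width = 11/25 - 7/25 = 4/25
  'e': [7/25 + 4/25*0/1, 7/25 + 4/25*1/5) = [7/25, 39/125)
  'b': [7/25 + 4/25*1/5, 7/25 + 4/25*3/5) = [39/125, 47/125)
  'd': [7/25 + 4/25*3/5, 7/25 + 4/25*4/5) = [47/125, 51/125) <- contains code 49/125
  'c': [7/25 + 4/25*4/5, 7/25 + 4/25*1/1) = [51/125, 11/25)
  emit 'd', narrow to [47/125, 51/125)

Answer: bbd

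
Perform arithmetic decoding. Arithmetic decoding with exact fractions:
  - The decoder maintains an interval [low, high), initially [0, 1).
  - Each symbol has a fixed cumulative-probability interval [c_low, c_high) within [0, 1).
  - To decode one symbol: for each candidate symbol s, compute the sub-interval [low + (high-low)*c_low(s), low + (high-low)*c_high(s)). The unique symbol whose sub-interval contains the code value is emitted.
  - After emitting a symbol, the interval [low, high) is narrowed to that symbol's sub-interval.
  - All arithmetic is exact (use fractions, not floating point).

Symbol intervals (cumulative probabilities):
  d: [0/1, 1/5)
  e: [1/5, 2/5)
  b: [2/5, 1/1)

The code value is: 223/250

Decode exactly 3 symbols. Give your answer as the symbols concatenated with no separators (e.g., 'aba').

Step 1: interval [0/1, 1/1), width = 1/1 - 0/1 = 1/1
  'd': [0/1 + 1/1*0/1, 0/1 + 1/1*1/5) = [0/1, 1/5)
  'e': [0/1 + 1/1*1/5, 0/1 + 1/1*2/5) = [1/5, 2/5)
  'b': [0/1 + 1/1*2/5, 0/1 + 1/1*1/1) = [2/5, 1/1) <- contains code 223/250
  emit 'b', narrow to [2/5, 1/1)
Step 2: interval [2/5, 1/1), width = 1/1 - 2/5 = 3/5
  'd': [2/5 + 3/5*0/1, 2/5 + 3/5*1/5) = [2/5, 13/25)
  'e': [2/5 + 3/5*1/5, 2/5 + 3/5*2/5) = [13/25, 16/25)
  'b': [2/5 + 3/5*2/5, 2/5 + 3/5*1/1) = [16/25, 1/1) <- contains code 223/250
  emit 'b', narrow to [16/25, 1/1)
Step 3: interval [16/25, 1/1), width = 1/1 - 16/25 = 9/25
  'd': [16/25 + 9/25*0/1, 16/25 + 9/25*1/5) = [16/25, 89/125)
  'e': [16/25 + 9/25*1/5, 16/25 + 9/25*2/5) = [89/125, 98/125)
  'b': [16/25 + 9/25*2/5, 16/25 + 9/25*1/1) = [98/125, 1/1) <- contains code 223/250
  emit 'b', narrow to [98/125, 1/1)

Answer: bbb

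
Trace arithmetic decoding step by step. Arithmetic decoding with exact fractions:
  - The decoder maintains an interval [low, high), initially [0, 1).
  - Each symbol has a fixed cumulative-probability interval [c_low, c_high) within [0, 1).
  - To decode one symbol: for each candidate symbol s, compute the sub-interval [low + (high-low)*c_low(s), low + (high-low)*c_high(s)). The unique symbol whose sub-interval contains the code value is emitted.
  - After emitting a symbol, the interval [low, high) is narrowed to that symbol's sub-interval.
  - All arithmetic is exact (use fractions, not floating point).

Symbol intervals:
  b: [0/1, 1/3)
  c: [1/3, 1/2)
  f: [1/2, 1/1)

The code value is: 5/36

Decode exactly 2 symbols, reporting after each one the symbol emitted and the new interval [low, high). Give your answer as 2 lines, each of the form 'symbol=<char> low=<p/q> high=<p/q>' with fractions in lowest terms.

Answer: symbol=b low=0/1 high=1/3
symbol=c low=1/9 high=1/6

Derivation:
Step 1: interval [0/1, 1/1), width = 1/1 - 0/1 = 1/1
  'b': [0/1 + 1/1*0/1, 0/1 + 1/1*1/3) = [0/1, 1/3) <- contains code 5/36
  'c': [0/1 + 1/1*1/3, 0/1 + 1/1*1/2) = [1/3, 1/2)
  'f': [0/1 + 1/1*1/2, 0/1 + 1/1*1/1) = [1/2, 1/1)
  emit 'b', narrow to [0/1, 1/3)
Step 2: interval [0/1, 1/3), width = 1/3 - 0/1 = 1/3
  'b': [0/1 + 1/3*0/1, 0/1 + 1/3*1/3) = [0/1, 1/9)
  'c': [0/1 + 1/3*1/3, 0/1 + 1/3*1/2) = [1/9, 1/6) <- contains code 5/36
  'f': [0/1 + 1/3*1/2, 0/1 + 1/3*1/1) = [1/6, 1/3)
  emit 'c', narrow to [1/9, 1/6)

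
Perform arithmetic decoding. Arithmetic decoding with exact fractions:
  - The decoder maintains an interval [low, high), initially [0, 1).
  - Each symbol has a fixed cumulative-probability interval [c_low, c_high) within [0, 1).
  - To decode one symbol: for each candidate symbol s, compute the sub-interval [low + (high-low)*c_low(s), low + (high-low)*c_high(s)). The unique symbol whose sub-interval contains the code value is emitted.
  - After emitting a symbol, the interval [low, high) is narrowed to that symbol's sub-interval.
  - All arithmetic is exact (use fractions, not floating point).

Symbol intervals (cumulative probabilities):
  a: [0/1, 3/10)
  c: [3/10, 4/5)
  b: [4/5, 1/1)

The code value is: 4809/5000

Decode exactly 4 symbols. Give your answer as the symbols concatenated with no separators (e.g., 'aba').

Answer: bbaa

Derivation:
Step 1: interval [0/1, 1/1), width = 1/1 - 0/1 = 1/1
  'a': [0/1 + 1/1*0/1, 0/1 + 1/1*3/10) = [0/1, 3/10)
  'c': [0/1 + 1/1*3/10, 0/1 + 1/1*4/5) = [3/10, 4/5)
  'b': [0/1 + 1/1*4/5, 0/1 + 1/1*1/1) = [4/5, 1/1) <- contains code 4809/5000
  emit 'b', narrow to [4/5, 1/1)
Step 2: interval [4/5, 1/1), width = 1/1 - 4/5 = 1/5
  'a': [4/5 + 1/5*0/1, 4/5 + 1/5*3/10) = [4/5, 43/50)
  'c': [4/5 + 1/5*3/10, 4/5 + 1/5*4/5) = [43/50, 24/25)
  'b': [4/5 + 1/5*4/5, 4/5 + 1/5*1/1) = [24/25, 1/1) <- contains code 4809/5000
  emit 'b', narrow to [24/25, 1/1)
Step 3: interval [24/25, 1/1), width = 1/1 - 24/25 = 1/25
  'a': [24/25 + 1/25*0/1, 24/25 + 1/25*3/10) = [24/25, 243/250) <- contains code 4809/5000
  'c': [24/25 + 1/25*3/10, 24/25 + 1/25*4/5) = [243/250, 124/125)
  'b': [24/25 + 1/25*4/5, 24/25 + 1/25*1/1) = [124/125, 1/1)
  emit 'a', narrow to [24/25, 243/250)
Step 4: interval [24/25, 243/250), width = 243/250 - 24/25 = 3/250
  'a': [24/25 + 3/250*0/1, 24/25 + 3/250*3/10) = [24/25, 2409/2500) <- contains code 4809/5000
  'c': [24/25 + 3/250*3/10, 24/25 + 3/250*4/5) = [2409/2500, 606/625)
  'b': [24/25 + 3/250*4/5, 24/25 + 3/250*1/1) = [606/625, 243/250)
  emit 'a', narrow to [24/25, 2409/2500)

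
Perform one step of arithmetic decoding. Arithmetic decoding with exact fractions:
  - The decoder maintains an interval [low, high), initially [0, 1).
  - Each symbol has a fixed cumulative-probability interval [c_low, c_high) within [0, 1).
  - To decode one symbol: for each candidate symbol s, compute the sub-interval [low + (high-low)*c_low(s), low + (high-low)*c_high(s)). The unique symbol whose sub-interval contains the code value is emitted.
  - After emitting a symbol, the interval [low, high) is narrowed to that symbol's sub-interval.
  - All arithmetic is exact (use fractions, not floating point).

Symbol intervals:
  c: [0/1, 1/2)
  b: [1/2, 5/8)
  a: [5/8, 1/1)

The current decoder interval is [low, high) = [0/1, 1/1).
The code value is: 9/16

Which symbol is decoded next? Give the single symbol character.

Interval width = high − low = 1/1 − 0/1 = 1/1
Scaled code = (code − low) / width = (9/16 − 0/1) / 1/1 = 9/16
  c: [0/1, 1/2) 
  b: [1/2, 5/8) ← scaled code falls here ✓
  a: [5/8, 1/1) 

Answer: b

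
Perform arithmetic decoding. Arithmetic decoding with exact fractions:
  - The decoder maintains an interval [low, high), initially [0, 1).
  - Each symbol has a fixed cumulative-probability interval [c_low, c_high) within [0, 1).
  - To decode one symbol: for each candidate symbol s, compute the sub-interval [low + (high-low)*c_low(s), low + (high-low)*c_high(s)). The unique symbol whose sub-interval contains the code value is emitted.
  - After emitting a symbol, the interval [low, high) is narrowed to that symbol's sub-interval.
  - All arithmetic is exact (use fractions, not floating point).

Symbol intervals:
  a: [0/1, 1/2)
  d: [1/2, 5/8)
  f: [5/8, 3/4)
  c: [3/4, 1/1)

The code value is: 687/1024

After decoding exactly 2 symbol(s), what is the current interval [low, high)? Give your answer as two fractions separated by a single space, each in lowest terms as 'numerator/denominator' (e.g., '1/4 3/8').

Answer: 5/8 11/16

Derivation:
Step 1: interval [0/1, 1/1), width = 1/1 - 0/1 = 1/1
  'a': [0/1 + 1/1*0/1, 0/1 + 1/1*1/2) = [0/1, 1/2)
  'd': [0/1 + 1/1*1/2, 0/1 + 1/1*5/8) = [1/2, 5/8)
  'f': [0/1 + 1/1*5/8, 0/1 + 1/1*3/4) = [5/8, 3/4) <- contains code 687/1024
  'c': [0/1 + 1/1*3/4, 0/1 + 1/1*1/1) = [3/4, 1/1)
  emit 'f', narrow to [5/8, 3/4)
Step 2: interval [5/8, 3/4), width = 3/4 - 5/8 = 1/8
  'a': [5/8 + 1/8*0/1, 5/8 + 1/8*1/2) = [5/8, 11/16) <- contains code 687/1024
  'd': [5/8 + 1/8*1/2, 5/8 + 1/8*5/8) = [11/16, 45/64)
  'f': [5/8 + 1/8*5/8, 5/8 + 1/8*3/4) = [45/64, 23/32)
  'c': [5/8 + 1/8*3/4, 5/8 + 1/8*1/1) = [23/32, 3/4)
  emit 'a', narrow to [5/8, 11/16)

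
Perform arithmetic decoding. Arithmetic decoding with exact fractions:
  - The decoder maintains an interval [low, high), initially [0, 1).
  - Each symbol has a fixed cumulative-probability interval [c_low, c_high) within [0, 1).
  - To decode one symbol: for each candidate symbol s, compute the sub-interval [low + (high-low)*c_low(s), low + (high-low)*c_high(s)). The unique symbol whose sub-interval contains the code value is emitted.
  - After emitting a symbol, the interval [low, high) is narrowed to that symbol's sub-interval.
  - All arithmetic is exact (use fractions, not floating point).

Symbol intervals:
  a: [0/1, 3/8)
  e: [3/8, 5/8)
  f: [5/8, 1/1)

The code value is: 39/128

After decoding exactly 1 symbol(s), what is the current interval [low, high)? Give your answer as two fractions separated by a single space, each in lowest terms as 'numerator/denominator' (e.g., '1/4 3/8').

Step 1: interval [0/1, 1/1), width = 1/1 - 0/1 = 1/1
  'a': [0/1 + 1/1*0/1, 0/1 + 1/1*3/8) = [0/1, 3/8) <- contains code 39/128
  'e': [0/1 + 1/1*3/8, 0/1 + 1/1*5/8) = [3/8, 5/8)
  'f': [0/1 + 1/1*5/8, 0/1 + 1/1*1/1) = [5/8, 1/1)
  emit 'a', narrow to [0/1, 3/8)

Answer: 0/1 3/8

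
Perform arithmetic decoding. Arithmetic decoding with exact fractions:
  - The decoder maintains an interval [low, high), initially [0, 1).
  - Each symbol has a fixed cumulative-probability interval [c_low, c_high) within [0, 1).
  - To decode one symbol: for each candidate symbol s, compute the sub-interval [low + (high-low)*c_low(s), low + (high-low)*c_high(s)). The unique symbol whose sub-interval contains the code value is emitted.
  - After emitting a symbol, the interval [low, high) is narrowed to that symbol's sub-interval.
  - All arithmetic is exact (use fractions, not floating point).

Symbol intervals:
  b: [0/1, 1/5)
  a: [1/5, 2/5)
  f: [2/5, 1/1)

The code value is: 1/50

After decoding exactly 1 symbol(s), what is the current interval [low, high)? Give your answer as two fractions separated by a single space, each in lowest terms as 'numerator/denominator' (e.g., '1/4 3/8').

Answer: 0/1 1/5

Derivation:
Step 1: interval [0/1, 1/1), width = 1/1 - 0/1 = 1/1
  'b': [0/1 + 1/1*0/1, 0/1 + 1/1*1/5) = [0/1, 1/5) <- contains code 1/50
  'a': [0/1 + 1/1*1/5, 0/1 + 1/1*2/5) = [1/5, 2/5)
  'f': [0/1 + 1/1*2/5, 0/1 + 1/1*1/1) = [2/5, 1/1)
  emit 'b', narrow to [0/1, 1/5)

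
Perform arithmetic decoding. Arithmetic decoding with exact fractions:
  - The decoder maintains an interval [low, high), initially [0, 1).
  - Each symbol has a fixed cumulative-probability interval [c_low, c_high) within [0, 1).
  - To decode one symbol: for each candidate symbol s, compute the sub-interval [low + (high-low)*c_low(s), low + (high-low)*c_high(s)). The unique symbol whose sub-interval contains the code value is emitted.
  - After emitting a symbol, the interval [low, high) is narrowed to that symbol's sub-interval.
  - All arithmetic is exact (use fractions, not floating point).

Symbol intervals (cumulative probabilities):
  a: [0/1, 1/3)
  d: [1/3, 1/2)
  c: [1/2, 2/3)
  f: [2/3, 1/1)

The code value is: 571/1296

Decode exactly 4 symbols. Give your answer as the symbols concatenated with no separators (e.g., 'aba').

Step 1: interval [0/1, 1/1), width = 1/1 - 0/1 = 1/1
  'a': [0/1 + 1/1*0/1, 0/1 + 1/1*1/3) = [0/1, 1/3)
  'd': [0/1 + 1/1*1/3, 0/1 + 1/1*1/2) = [1/3, 1/2) <- contains code 571/1296
  'c': [0/1 + 1/1*1/2, 0/1 + 1/1*2/3) = [1/2, 2/3)
  'f': [0/1 + 1/1*2/3, 0/1 + 1/1*1/1) = [2/3, 1/1)
  emit 'd', narrow to [1/3, 1/2)
Step 2: interval [1/3, 1/2), width = 1/2 - 1/3 = 1/6
  'a': [1/3 + 1/6*0/1, 1/3 + 1/6*1/3) = [1/3, 7/18)
  'd': [1/3 + 1/6*1/3, 1/3 + 1/6*1/2) = [7/18, 5/12)
  'c': [1/3 + 1/6*1/2, 1/3 + 1/6*2/3) = [5/12, 4/9) <- contains code 571/1296
  'f': [1/3 + 1/6*2/3, 1/3 + 1/6*1/1) = [4/9, 1/2)
  emit 'c', narrow to [5/12, 4/9)
Step 3: interval [5/12, 4/9), width = 4/9 - 5/12 = 1/36
  'a': [5/12 + 1/36*0/1, 5/12 + 1/36*1/3) = [5/12, 23/54)
  'd': [5/12 + 1/36*1/3, 5/12 + 1/36*1/2) = [23/54, 31/72)
  'c': [5/12 + 1/36*1/2, 5/12 + 1/36*2/3) = [31/72, 47/108)
  'f': [5/12 + 1/36*2/3, 5/12 + 1/36*1/1) = [47/108, 4/9) <- contains code 571/1296
  emit 'f', narrow to [47/108, 4/9)
Step 4: interval [47/108, 4/9), width = 4/9 - 47/108 = 1/108
  'a': [47/108 + 1/108*0/1, 47/108 + 1/108*1/3) = [47/108, 71/162)
  'd': [47/108 + 1/108*1/3, 47/108 + 1/108*1/2) = [71/162, 95/216)
  'c': [47/108 + 1/108*1/2, 47/108 + 1/108*2/3) = [95/216, 143/324) <- contains code 571/1296
  'f': [47/108 + 1/108*2/3, 47/108 + 1/108*1/1) = [143/324, 4/9)
  emit 'c', narrow to [95/216, 143/324)

Answer: dcfc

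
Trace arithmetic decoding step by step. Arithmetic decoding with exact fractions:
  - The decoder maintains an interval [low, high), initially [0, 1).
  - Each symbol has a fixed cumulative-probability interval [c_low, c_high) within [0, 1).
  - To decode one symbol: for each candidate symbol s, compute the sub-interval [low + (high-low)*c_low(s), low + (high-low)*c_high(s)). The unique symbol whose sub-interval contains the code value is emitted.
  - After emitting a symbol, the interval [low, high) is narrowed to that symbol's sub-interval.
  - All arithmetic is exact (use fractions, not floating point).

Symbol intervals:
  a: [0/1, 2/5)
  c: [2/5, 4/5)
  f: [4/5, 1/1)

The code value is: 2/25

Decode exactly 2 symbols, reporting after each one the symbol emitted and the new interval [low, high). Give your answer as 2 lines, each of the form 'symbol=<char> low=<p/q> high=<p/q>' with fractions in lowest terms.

Answer: symbol=a low=0/1 high=2/5
symbol=a low=0/1 high=4/25

Derivation:
Step 1: interval [0/1, 1/1), width = 1/1 - 0/1 = 1/1
  'a': [0/1 + 1/1*0/1, 0/1 + 1/1*2/5) = [0/1, 2/5) <- contains code 2/25
  'c': [0/1 + 1/1*2/5, 0/1 + 1/1*4/5) = [2/5, 4/5)
  'f': [0/1 + 1/1*4/5, 0/1 + 1/1*1/1) = [4/5, 1/1)
  emit 'a', narrow to [0/1, 2/5)
Step 2: interval [0/1, 2/5), width = 2/5 - 0/1 = 2/5
  'a': [0/1 + 2/5*0/1, 0/1 + 2/5*2/5) = [0/1, 4/25) <- contains code 2/25
  'c': [0/1 + 2/5*2/5, 0/1 + 2/5*4/5) = [4/25, 8/25)
  'f': [0/1 + 2/5*4/5, 0/1 + 2/5*1/1) = [8/25, 2/5)
  emit 'a', narrow to [0/1, 4/25)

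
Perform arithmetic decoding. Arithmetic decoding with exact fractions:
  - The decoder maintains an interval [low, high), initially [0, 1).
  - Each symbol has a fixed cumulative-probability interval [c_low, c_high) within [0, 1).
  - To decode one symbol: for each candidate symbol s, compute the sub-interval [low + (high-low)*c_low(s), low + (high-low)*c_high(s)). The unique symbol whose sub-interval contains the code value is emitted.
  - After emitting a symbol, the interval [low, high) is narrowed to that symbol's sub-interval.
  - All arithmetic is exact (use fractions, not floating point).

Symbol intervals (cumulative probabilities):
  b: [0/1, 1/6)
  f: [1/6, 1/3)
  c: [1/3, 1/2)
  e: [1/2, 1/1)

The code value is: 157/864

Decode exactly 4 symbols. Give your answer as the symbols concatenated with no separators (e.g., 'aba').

Step 1: interval [0/1, 1/1), width = 1/1 - 0/1 = 1/1
  'b': [0/1 + 1/1*0/1, 0/1 + 1/1*1/6) = [0/1, 1/6)
  'f': [0/1 + 1/1*1/6, 0/1 + 1/1*1/3) = [1/6, 1/3) <- contains code 157/864
  'c': [0/1 + 1/1*1/3, 0/1 + 1/1*1/2) = [1/3, 1/2)
  'e': [0/1 + 1/1*1/2, 0/1 + 1/1*1/1) = [1/2, 1/1)
  emit 'f', narrow to [1/6, 1/3)
Step 2: interval [1/6, 1/3), width = 1/3 - 1/6 = 1/6
  'b': [1/6 + 1/6*0/1, 1/6 + 1/6*1/6) = [1/6, 7/36) <- contains code 157/864
  'f': [1/6 + 1/6*1/6, 1/6 + 1/6*1/3) = [7/36, 2/9)
  'c': [1/6 + 1/6*1/3, 1/6 + 1/6*1/2) = [2/9, 1/4)
  'e': [1/6 + 1/6*1/2, 1/6 + 1/6*1/1) = [1/4, 1/3)
  emit 'b', narrow to [1/6, 7/36)
Step 3: interval [1/6, 7/36), width = 7/36 - 1/6 = 1/36
  'b': [1/6 + 1/36*0/1, 1/6 + 1/36*1/6) = [1/6, 37/216)
  'f': [1/6 + 1/36*1/6, 1/6 + 1/36*1/3) = [37/216, 19/108)
  'c': [1/6 + 1/36*1/3, 1/6 + 1/36*1/2) = [19/108, 13/72)
  'e': [1/6 + 1/36*1/2, 1/6 + 1/36*1/1) = [13/72, 7/36) <- contains code 157/864
  emit 'e', narrow to [13/72, 7/36)
Step 4: interval [13/72, 7/36), width = 7/36 - 13/72 = 1/72
  'b': [13/72 + 1/72*0/1, 13/72 + 1/72*1/6) = [13/72, 79/432) <- contains code 157/864
  'f': [13/72 + 1/72*1/6, 13/72 + 1/72*1/3) = [79/432, 5/27)
  'c': [13/72 + 1/72*1/3, 13/72 + 1/72*1/2) = [5/27, 3/16)
  'e': [13/72 + 1/72*1/2, 13/72 + 1/72*1/1) = [3/16, 7/36)
  emit 'b', narrow to [13/72, 79/432)

Answer: fbeb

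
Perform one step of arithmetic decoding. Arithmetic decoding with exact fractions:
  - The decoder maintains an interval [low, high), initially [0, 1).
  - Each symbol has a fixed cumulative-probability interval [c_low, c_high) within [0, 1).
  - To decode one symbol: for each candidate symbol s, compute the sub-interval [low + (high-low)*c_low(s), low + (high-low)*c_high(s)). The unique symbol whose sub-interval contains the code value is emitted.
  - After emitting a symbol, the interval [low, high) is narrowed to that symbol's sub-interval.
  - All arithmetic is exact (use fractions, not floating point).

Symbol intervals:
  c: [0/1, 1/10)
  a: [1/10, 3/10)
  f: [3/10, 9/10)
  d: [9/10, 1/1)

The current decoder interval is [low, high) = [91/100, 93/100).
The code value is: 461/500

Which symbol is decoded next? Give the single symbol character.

Answer: f

Derivation:
Interval width = high − low = 93/100 − 91/100 = 1/50
Scaled code = (code − low) / width = (461/500 − 91/100) / 1/50 = 3/5
  c: [0/1, 1/10) 
  a: [1/10, 3/10) 
  f: [3/10, 9/10) ← scaled code falls here ✓
  d: [9/10, 1/1) 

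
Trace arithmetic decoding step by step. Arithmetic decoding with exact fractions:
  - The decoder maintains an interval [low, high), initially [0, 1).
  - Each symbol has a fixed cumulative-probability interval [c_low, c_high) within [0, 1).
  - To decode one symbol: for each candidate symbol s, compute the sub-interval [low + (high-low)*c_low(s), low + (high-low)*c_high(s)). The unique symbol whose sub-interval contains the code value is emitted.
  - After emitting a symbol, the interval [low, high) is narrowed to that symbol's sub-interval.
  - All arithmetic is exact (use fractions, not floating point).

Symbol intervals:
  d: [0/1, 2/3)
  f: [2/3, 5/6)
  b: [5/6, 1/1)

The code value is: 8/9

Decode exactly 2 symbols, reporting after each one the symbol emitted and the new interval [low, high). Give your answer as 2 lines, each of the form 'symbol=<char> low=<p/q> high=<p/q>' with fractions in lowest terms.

Step 1: interval [0/1, 1/1), width = 1/1 - 0/1 = 1/1
  'd': [0/1 + 1/1*0/1, 0/1 + 1/1*2/3) = [0/1, 2/3)
  'f': [0/1 + 1/1*2/3, 0/1 + 1/1*5/6) = [2/3, 5/6)
  'b': [0/1 + 1/1*5/6, 0/1 + 1/1*1/1) = [5/6, 1/1) <- contains code 8/9
  emit 'b', narrow to [5/6, 1/1)
Step 2: interval [5/6, 1/1), width = 1/1 - 5/6 = 1/6
  'd': [5/6 + 1/6*0/1, 5/6 + 1/6*2/3) = [5/6, 17/18) <- contains code 8/9
  'f': [5/6 + 1/6*2/3, 5/6 + 1/6*5/6) = [17/18, 35/36)
  'b': [5/6 + 1/6*5/6, 5/6 + 1/6*1/1) = [35/36, 1/1)
  emit 'd', narrow to [5/6, 17/18)

Answer: symbol=b low=5/6 high=1/1
symbol=d low=5/6 high=17/18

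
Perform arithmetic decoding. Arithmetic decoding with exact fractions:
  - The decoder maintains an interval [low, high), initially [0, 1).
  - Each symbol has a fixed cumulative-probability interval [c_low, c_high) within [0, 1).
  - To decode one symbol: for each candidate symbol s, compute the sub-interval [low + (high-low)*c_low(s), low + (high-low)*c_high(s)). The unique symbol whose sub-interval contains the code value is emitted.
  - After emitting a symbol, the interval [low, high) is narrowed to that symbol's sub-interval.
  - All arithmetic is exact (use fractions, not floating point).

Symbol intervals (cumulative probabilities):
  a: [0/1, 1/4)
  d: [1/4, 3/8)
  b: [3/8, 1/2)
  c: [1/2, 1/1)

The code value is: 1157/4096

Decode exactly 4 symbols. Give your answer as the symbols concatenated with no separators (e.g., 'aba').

Step 1: interval [0/1, 1/1), width = 1/1 - 0/1 = 1/1
  'a': [0/1 + 1/1*0/1, 0/1 + 1/1*1/4) = [0/1, 1/4)
  'd': [0/1 + 1/1*1/4, 0/1 + 1/1*3/8) = [1/4, 3/8) <- contains code 1157/4096
  'b': [0/1 + 1/1*3/8, 0/1 + 1/1*1/2) = [3/8, 1/2)
  'c': [0/1 + 1/1*1/2, 0/1 + 1/1*1/1) = [1/2, 1/1)
  emit 'd', narrow to [1/4, 3/8)
Step 2: interval [1/4, 3/8), width = 3/8 - 1/4 = 1/8
  'a': [1/4 + 1/8*0/1, 1/4 + 1/8*1/4) = [1/4, 9/32)
  'd': [1/4 + 1/8*1/4, 1/4 + 1/8*3/8) = [9/32, 19/64) <- contains code 1157/4096
  'b': [1/4 + 1/8*3/8, 1/4 + 1/8*1/2) = [19/64, 5/16)
  'c': [1/4 + 1/8*1/2, 1/4 + 1/8*1/1) = [5/16, 3/8)
  emit 'd', narrow to [9/32, 19/64)
Step 3: interval [9/32, 19/64), width = 19/64 - 9/32 = 1/64
  'a': [9/32 + 1/64*0/1, 9/32 + 1/64*1/4) = [9/32, 73/256) <- contains code 1157/4096
  'd': [9/32 + 1/64*1/4, 9/32 + 1/64*3/8) = [73/256, 147/512)
  'b': [9/32 + 1/64*3/8, 9/32 + 1/64*1/2) = [147/512, 37/128)
  'c': [9/32 + 1/64*1/2, 9/32 + 1/64*1/1) = [37/128, 19/64)
  emit 'a', narrow to [9/32, 73/256)
Step 4: interval [9/32, 73/256), width = 73/256 - 9/32 = 1/256
  'a': [9/32 + 1/256*0/1, 9/32 + 1/256*1/4) = [9/32, 289/1024)
  'd': [9/32 + 1/256*1/4, 9/32 + 1/256*3/8) = [289/1024, 579/2048) <- contains code 1157/4096
  'b': [9/32 + 1/256*3/8, 9/32 + 1/256*1/2) = [579/2048, 145/512)
  'c': [9/32 + 1/256*1/2, 9/32 + 1/256*1/1) = [145/512, 73/256)
  emit 'd', narrow to [289/1024, 579/2048)

Answer: ddad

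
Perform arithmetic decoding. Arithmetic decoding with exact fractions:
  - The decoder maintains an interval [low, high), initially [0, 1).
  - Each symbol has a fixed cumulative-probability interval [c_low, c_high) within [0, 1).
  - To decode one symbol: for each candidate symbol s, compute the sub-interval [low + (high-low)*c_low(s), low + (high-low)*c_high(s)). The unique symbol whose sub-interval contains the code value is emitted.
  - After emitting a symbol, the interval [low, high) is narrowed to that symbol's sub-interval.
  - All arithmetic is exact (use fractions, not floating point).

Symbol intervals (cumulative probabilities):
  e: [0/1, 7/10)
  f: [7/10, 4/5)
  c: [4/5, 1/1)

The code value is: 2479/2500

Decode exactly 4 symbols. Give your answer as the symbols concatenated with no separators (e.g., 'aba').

Answer: ccfc

Derivation:
Step 1: interval [0/1, 1/1), width = 1/1 - 0/1 = 1/1
  'e': [0/1 + 1/1*0/1, 0/1 + 1/1*7/10) = [0/1, 7/10)
  'f': [0/1 + 1/1*7/10, 0/1 + 1/1*4/5) = [7/10, 4/5)
  'c': [0/1 + 1/1*4/5, 0/1 + 1/1*1/1) = [4/5, 1/1) <- contains code 2479/2500
  emit 'c', narrow to [4/5, 1/1)
Step 2: interval [4/5, 1/1), width = 1/1 - 4/5 = 1/5
  'e': [4/5 + 1/5*0/1, 4/5 + 1/5*7/10) = [4/5, 47/50)
  'f': [4/5 + 1/5*7/10, 4/5 + 1/5*4/5) = [47/50, 24/25)
  'c': [4/5 + 1/5*4/5, 4/5 + 1/5*1/1) = [24/25, 1/1) <- contains code 2479/2500
  emit 'c', narrow to [24/25, 1/1)
Step 3: interval [24/25, 1/1), width = 1/1 - 24/25 = 1/25
  'e': [24/25 + 1/25*0/1, 24/25 + 1/25*7/10) = [24/25, 247/250)
  'f': [24/25 + 1/25*7/10, 24/25 + 1/25*4/5) = [247/250, 124/125) <- contains code 2479/2500
  'c': [24/25 + 1/25*4/5, 24/25 + 1/25*1/1) = [124/125, 1/1)
  emit 'f', narrow to [247/250, 124/125)
Step 4: interval [247/250, 124/125), width = 124/125 - 247/250 = 1/250
  'e': [247/250 + 1/250*0/1, 247/250 + 1/250*7/10) = [247/250, 2477/2500)
  'f': [247/250 + 1/250*7/10, 247/250 + 1/250*4/5) = [2477/2500, 1239/1250)
  'c': [247/250 + 1/250*4/5, 247/250 + 1/250*1/1) = [1239/1250, 124/125) <- contains code 2479/2500
  emit 'c', narrow to [1239/1250, 124/125)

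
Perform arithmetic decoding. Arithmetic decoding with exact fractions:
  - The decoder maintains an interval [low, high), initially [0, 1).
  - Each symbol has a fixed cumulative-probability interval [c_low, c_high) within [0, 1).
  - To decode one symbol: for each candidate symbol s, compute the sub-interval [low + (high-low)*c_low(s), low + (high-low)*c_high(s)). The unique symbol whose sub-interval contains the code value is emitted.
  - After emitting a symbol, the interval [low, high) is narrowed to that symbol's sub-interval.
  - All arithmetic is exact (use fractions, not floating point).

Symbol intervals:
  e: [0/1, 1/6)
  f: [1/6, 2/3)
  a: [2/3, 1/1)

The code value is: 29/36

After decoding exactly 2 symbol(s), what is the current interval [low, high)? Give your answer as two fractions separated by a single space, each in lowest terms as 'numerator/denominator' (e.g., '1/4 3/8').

Answer: 13/18 8/9

Derivation:
Step 1: interval [0/1, 1/1), width = 1/1 - 0/1 = 1/1
  'e': [0/1 + 1/1*0/1, 0/1 + 1/1*1/6) = [0/1, 1/6)
  'f': [0/1 + 1/1*1/6, 0/1 + 1/1*2/3) = [1/6, 2/3)
  'a': [0/1 + 1/1*2/3, 0/1 + 1/1*1/1) = [2/3, 1/1) <- contains code 29/36
  emit 'a', narrow to [2/3, 1/1)
Step 2: interval [2/3, 1/1), width = 1/1 - 2/3 = 1/3
  'e': [2/3 + 1/3*0/1, 2/3 + 1/3*1/6) = [2/3, 13/18)
  'f': [2/3 + 1/3*1/6, 2/3 + 1/3*2/3) = [13/18, 8/9) <- contains code 29/36
  'a': [2/3 + 1/3*2/3, 2/3 + 1/3*1/1) = [8/9, 1/1)
  emit 'f', narrow to [13/18, 8/9)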